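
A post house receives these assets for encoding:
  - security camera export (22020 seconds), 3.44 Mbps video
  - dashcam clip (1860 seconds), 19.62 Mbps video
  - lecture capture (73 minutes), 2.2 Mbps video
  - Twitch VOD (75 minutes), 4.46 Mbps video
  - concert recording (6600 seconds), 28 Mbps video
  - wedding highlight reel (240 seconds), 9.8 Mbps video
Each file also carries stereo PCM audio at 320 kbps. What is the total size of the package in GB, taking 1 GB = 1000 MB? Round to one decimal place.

Audio: 320 kbps = 0.320 Mbps.
security camera export: 3.760 Mbps × 22020 s = 82795.2 Mb
dashcam clip: 19.940 Mbps × 1860 s = 37088.4 Mb
lecture capture: 2.520 Mbps × 4380 s = 11037.6 Mb
Twitch VOD: 4.780 Mbps × 4500 s = 21510.0 Mb
concert recording: 28.320 Mbps × 6600 s = 186912.0 Mb
wedding highlight reel: 10.120 Mbps × 240 s = 2428.8 Mb
Total: 341772.0 Mb = 42721.5 MB.
= 42.72 GB.

42.7 GB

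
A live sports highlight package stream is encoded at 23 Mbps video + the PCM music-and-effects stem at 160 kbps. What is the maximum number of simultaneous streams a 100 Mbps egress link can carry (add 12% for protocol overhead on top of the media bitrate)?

3

Audio: 160 kbps = 0.160 Mbps.
Per-viewer media rate: 23.160 Mbps.
On the wire with 12% overhead: 25.939 Mbps.
100 Mbps = 100.0 Mbps; 100.0 / 25.939 = 3.86 → 3 viewers.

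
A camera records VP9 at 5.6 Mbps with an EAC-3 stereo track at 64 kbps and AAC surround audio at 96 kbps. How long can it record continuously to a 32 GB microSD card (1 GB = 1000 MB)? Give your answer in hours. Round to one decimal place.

Audio total: 64 + 96 = 160 kbps = 0.160 Mbps.
Total bitrate: 5.6 + 0.160 = 5.760 Mbps.
Capacity: 32 GB = 256,000 Mb.
Recording time: 256,000 / 5.760 = 44,444 s ≈ 12.3 hours.

12.3 hours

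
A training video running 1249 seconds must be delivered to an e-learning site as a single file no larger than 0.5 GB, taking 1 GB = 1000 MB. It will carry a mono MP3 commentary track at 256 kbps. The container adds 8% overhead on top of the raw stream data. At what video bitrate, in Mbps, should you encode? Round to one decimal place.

2.7 Mbps

Budget: 0.5 GB = 4000.0 Mb.
Stream payload after overhead: 4000.0 / 1.08 = 3703.7 Mb.
Total bitrate budget: 3703.7 Mb / 1249 s = 2.965 Mbps.
Audio: 256 kbps = 0.256 Mbps.
Video: 2.965 − 0.256 = 2.709 Mbps.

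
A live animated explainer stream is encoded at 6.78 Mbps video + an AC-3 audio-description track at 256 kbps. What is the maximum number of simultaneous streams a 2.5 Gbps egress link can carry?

Audio: 256 kbps = 0.256 Mbps.
Per-viewer media rate: 7.036 Mbps.
2.5 Gbps = 2,500 Mbps; 2,500 / 7.036 = 355.32 → 355 viewers.

355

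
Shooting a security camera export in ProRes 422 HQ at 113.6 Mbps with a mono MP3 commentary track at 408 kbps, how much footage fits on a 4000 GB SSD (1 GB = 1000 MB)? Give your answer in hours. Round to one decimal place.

78.0 hours

Audio: 408 kbps = 0.408 Mbps.
Total bitrate: 113.6 + 0.408 = 114.008 Mbps.
Capacity: 4000 GB = 32,000,000 Mb.
Recording time: 32,000,000 / 114.008 = 280,682 s ≈ 78.0 hours.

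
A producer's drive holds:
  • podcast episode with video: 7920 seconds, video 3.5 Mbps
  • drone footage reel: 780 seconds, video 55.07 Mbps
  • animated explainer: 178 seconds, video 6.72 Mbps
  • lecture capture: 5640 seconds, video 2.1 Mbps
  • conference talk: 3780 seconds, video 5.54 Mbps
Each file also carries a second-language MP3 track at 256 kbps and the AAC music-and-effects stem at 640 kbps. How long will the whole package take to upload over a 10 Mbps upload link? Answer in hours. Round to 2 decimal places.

Audio total: 256 + 640 = 896 kbps = 0.896 Mbps.
podcast episode with video: 4.396 Mbps × 7920 s = 34816.3 Mb
drone footage reel: 55.966 Mbps × 780 s = 43653.5 Mb
animated explainer: 7.616 Mbps × 178 s = 1355.6 Mb
lecture capture: 2.996 Mbps × 5640 s = 16897.4 Mb
conference talk: 6.436 Mbps × 3780 s = 24328.1 Mb
Total: 121051.0 Mb = 15131.4 MB.
At 10 Mbps: 121051.0 / 10 = 12105 s ≈ 3.36 hours.

3.36 hours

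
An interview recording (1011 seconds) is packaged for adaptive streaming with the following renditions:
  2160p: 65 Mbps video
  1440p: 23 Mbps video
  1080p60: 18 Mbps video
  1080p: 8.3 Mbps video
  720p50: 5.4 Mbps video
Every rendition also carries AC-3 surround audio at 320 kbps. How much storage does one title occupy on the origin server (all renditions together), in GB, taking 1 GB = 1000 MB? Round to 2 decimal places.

15.33 GB

Audio: 320 kbps = 0.320 Mbps.
Sum of rendition bitrates: (65+0.320) + (23+0.320) + (18+0.320) + (8.3+0.320) + (5.4+0.320) = 121.300 Mbps.
× 1011 s = 122,634 Mb = 15,329 MB = 15.33 GB.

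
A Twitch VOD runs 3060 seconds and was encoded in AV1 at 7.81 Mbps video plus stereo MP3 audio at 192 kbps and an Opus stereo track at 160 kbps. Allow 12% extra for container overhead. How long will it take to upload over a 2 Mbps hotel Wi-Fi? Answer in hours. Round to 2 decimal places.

Audio total: 192 + 160 = 352 kbps = 0.352 Mbps.
Total bitrate: 8.162 Mbps.
File: 8.162 Mbps × 3060 s = 24975.7 Mb.
With 12% container overhead: ×1.12. → 27972.8 Mb.
At 2 Mbps: 27972.8 / 2 = 13986.4 s ≈ 3.89 hours.

3.89 hours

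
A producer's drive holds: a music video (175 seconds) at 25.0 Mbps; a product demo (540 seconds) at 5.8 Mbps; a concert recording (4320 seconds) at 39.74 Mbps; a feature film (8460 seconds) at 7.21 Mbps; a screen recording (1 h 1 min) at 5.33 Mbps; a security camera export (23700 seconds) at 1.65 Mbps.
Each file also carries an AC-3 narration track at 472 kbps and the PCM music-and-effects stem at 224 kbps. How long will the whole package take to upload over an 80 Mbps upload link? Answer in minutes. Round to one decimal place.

68.2 minutes

Audio total: 472 + 224 = 696 kbps = 0.696 Mbps.
music video: 25.696 Mbps × 175 s = 4496.8 Mb
product demo: 6.496 Mbps × 540 s = 3507.8 Mb
concert recording: 40.436 Mbps × 4320 s = 174683.5 Mb
feature film: 7.906 Mbps × 8460 s = 66884.8 Mb
screen recording: 6.026 Mbps × 3660 s = 22055.2 Mb
security camera export: 2.346 Mbps × 23700 s = 55600.2 Mb
Total: 327228.3 Mb = 40903.5 MB.
At 80 Mbps: 327228.3 / 80 = 4090 s ≈ 68.2 minutes.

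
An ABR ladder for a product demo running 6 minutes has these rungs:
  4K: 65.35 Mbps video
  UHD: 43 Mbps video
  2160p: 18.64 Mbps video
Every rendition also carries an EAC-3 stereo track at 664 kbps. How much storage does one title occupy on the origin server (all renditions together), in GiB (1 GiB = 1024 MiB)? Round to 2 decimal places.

5.41 GiB

6 min = 360 s
Audio: 664 kbps = 0.664 Mbps.
Sum of rendition bitrates: (65.35+0.664) + (43+0.664) + (18.64+0.664) = 128.982 Mbps.
× 360 s = 46,434 Mb = 5,804 MB = 5.406 GiB.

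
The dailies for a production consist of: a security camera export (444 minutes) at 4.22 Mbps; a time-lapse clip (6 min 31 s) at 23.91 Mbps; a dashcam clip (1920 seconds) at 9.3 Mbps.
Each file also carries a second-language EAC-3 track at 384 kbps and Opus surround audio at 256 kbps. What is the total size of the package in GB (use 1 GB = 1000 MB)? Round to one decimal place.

Audio total: 384 + 256 = 640 kbps = 0.640 Mbps.
security camera export: 4.860 Mbps × 26640 s = 129470.4 Mb
time-lapse clip: 24.550 Mbps × 391 s = 9599.0 Mb
dashcam clip: 9.940 Mbps × 1920 s = 19084.8 Mb
Total: 158154.2 Mb = 19769.3 MB.
= 19.77 GB.

19.8 GB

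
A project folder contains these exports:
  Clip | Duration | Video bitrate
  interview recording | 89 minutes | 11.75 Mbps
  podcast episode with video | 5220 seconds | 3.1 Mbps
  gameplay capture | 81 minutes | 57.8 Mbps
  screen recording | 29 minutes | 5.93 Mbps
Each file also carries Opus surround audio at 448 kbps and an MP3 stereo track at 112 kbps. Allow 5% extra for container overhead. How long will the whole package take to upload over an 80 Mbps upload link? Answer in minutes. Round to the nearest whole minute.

83 minutes

Audio total: 448 + 112 = 560 kbps = 0.560 Mbps.
interview recording: 12.310 Mbps × 5340 s × 1.05 = 69022.2 Mb
podcast episode with video: 3.660 Mbps × 5220 s × 1.05 = 20060.5 Mb
gameplay capture: 58.360 Mbps × 4860 s × 1.05 = 297811.1 Mb
screen recording: 6.490 Mbps × 1740 s × 1.05 = 11857.2 Mb
Total: 398750.9 Mb = 49843.9 MB.
At 80 Mbps: 398750.9 / 80 = 4984 s ≈ 83.1 minutes.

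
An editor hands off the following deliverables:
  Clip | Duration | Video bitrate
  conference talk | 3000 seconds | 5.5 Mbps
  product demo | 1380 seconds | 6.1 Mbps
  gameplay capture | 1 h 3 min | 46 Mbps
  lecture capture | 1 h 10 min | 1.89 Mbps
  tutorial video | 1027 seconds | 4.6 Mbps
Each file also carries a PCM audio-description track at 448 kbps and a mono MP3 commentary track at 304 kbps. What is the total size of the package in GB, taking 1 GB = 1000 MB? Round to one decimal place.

Audio total: 448 + 304 = 752 kbps = 0.752 Mbps.
conference talk: 6.252 Mbps × 3000 s = 18756.0 Mb
product demo: 6.852 Mbps × 1380 s = 9455.8 Mb
gameplay capture: 46.752 Mbps × 3780 s = 176722.6 Mb
lecture capture: 2.642 Mbps × 4200 s = 11096.4 Mb
tutorial video: 5.352 Mbps × 1027 s = 5496.5 Mb
Total: 221527.2 Mb = 27690.9 MB.
= 27.69 GB.

27.7 GB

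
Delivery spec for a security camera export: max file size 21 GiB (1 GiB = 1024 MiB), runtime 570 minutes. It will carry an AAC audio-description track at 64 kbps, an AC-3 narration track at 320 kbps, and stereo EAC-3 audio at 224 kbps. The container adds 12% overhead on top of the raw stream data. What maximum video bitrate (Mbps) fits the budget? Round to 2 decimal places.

Budget: 21 GiB = 180388.6 Mb.
Stream payload after overhead: 180388.6 / 1.12 = 161061.3 Mb.
570 min = 34200 s
Total bitrate budget: 161061.3 Mb / 34200 s = 4.709 Mbps.
Audio total: 64 + 320 + 224 = 608 kbps = 0.608 Mbps.
Video: 4.709 − 0.608 = 4.101 Mbps.

4.10 Mbps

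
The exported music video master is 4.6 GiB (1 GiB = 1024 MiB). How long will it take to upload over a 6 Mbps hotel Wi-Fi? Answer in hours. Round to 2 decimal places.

File: 4.6 GiB = 39513.7 Mb.
At 6 Mbps: 39513.7 / 6 = 6585.6 s ≈ 1.83 hours.

1.83 hours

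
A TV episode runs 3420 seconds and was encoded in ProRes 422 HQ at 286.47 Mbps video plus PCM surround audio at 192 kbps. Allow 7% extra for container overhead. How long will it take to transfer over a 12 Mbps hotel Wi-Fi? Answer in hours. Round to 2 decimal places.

Audio: 192 kbps = 0.192 Mbps.
Total bitrate: 286.662 Mbps.
File: 286.662 Mbps × 3420 s = 980384.0 Mb.
With 7% container overhead: ×1.07. → 1049010.9 Mb.
At 12 Mbps: 1049010.9 / 12 = 87417.6 s ≈ 24.3 hours.

24.28 hours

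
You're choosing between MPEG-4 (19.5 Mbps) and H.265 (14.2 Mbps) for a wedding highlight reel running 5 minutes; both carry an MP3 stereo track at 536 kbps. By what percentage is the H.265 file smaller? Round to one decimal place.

26.5%

5 min = 300 s
Audio: 536 kbps = 0.536 Mbps.
MPEG-4: 20.036 Mbps × 300 s = 6010.8 Mb = 0.751 GB.
H.265: 14.736 Mbps × 300 s = 4420.8 Mb = 0.553 GB.
Reduction: (1 − 0.553/0.751) × 100 = 26.45%.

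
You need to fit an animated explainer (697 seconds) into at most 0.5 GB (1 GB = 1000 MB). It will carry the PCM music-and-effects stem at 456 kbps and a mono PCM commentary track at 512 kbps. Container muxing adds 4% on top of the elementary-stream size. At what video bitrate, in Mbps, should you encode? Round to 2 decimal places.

Budget: 0.5 GB = 4000.0 Mb.
Stream payload after overhead: 4000.0 / 1.04 = 3846.2 Mb.
Total bitrate budget: 3846.2 Mb / 697 s = 5.518 Mbps.
Audio total: 456 + 512 = 968 kbps = 0.968 Mbps.
Video: 5.518 − 0.968 = 4.550 Mbps.

4.55 Mbps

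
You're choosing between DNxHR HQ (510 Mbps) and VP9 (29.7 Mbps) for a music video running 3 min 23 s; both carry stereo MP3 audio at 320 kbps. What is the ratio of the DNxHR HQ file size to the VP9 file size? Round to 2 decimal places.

17.00

3 min 23 s = 203 s
Audio: 320 kbps = 0.320 Mbps.
DNxHR HQ: 510.320 Mbps × 203 s = 103595.0 Mb = 12.949 GB.
VP9: 30.020 Mbps × 203 s = 6094.1 Mb = 0.762 GB.
Ratio: 12.949 / 0.762 = 16.999.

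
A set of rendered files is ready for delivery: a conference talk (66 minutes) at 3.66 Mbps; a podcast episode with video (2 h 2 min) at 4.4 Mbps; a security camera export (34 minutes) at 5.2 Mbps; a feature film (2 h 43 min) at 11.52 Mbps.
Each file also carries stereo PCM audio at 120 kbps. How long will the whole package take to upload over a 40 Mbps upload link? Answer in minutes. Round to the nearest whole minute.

Audio: 120 kbps = 0.120 Mbps.
conference talk: 3.780 Mbps × 3960 s = 14968.8 Mb
podcast episode with video: 4.520 Mbps × 7320 s = 33086.4 Mb
security camera export: 5.320 Mbps × 2040 s = 10852.8 Mb
feature film: 11.640 Mbps × 9780 s = 113839.2 Mb
Total: 172747.2 Mb = 21593.4 MB.
At 40 Mbps: 172747.2 / 40 = 4319 s ≈ 72 minutes.

72 minutes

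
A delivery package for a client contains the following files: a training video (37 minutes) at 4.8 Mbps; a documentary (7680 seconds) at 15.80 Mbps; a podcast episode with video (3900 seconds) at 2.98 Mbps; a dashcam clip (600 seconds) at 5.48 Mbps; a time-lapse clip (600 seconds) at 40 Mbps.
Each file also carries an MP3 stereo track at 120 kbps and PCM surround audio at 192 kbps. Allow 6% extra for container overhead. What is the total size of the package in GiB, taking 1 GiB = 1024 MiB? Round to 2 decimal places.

21.67 GiB

Audio total: 120 + 192 = 312 kbps = 0.312 Mbps.
training video: 5.112 Mbps × 2220 s × 1.06 = 12029.6 Mb
documentary: 16.112 Mbps × 7680 s × 1.06 = 131164.6 Mb
podcast episode with video: 3.292 Mbps × 3900 s × 1.06 = 13609.1 Mb
dashcam clip: 5.792 Mbps × 600 s × 1.06 = 3683.7 Mb
time-lapse clip: 40.312 Mbps × 600 s × 1.06 = 25638.4 Mb
Total: 186125.4 Mb = 23265.7 MB.
= 21.67 GiB.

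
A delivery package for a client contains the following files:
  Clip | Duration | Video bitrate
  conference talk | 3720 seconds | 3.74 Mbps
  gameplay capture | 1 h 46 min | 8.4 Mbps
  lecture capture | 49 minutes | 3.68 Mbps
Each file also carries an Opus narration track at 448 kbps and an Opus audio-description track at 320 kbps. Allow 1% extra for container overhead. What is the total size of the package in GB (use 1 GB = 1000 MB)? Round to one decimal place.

Audio total: 448 + 320 = 768 kbps = 0.768 Mbps.
conference talk: 4.508 Mbps × 3720 s × 1.01 = 16937.5 Mb
gameplay capture: 9.168 Mbps × 6360 s × 1.01 = 58891.6 Mb
lecture capture: 4.448 Mbps × 2940 s × 1.01 = 13207.9 Mb
Total: 89036.9 Mb = 11129.6 MB.
= 11.13 GB.

11.1 GB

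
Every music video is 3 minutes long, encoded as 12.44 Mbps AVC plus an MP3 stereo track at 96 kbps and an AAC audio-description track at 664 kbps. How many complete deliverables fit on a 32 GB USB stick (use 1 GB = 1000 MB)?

107

3 min = 180 s
Audio total: 96 + 664 = 760 kbps = 0.760 Mbps.
Total bitrate: 13.200 Mbps.
Per item: 13.200 Mbps × 180 s = 2,376 Mb = 297.0 MB.
Capacity: 32 GB = 256,000 Mb; 107.74 items → 107 complete.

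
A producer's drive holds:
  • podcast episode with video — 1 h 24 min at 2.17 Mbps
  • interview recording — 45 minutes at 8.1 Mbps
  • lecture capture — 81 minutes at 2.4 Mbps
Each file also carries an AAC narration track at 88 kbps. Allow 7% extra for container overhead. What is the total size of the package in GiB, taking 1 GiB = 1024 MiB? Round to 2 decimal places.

Audio: 88 kbps = 0.088 Mbps.
podcast episode with video: 2.258 Mbps × 5040 s × 1.07 = 12176.9 Mb
interview recording: 8.188 Mbps × 2700 s × 1.07 = 23655.1 Mb
lecture capture: 2.488 Mbps × 4860 s × 1.07 = 12938.1 Mb
Total: 48770.2 Mb = 6096.3 MB.
= 5.678 GiB.

5.68 GiB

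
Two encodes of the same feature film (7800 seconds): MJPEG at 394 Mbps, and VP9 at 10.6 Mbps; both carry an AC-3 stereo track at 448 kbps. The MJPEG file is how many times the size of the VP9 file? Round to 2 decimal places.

Audio: 448 kbps = 0.448 Mbps.
MJPEG: 394.448 Mbps × 7800 s = 3076694.4 Mb = 384.587 GB.
VP9: 11.048 Mbps × 7800 s = 86174.4 Mb = 10.772 GB.
Ratio: 384.587 / 10.772 = 35.703.

35.70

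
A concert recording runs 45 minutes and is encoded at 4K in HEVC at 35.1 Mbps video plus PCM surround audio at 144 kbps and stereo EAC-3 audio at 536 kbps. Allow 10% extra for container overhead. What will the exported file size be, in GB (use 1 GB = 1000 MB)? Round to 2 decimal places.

45 min = 2700 s
Audio total: 144 + 536 = 680 kbps = 0.680 Mbps.
Total bitrate: 35.1 + 0.680 = 35.780 Mbps.
Stream data: 35.780 Mbps × 2700 s = 96606.0 Mb.
With 10% container overhead: ×1.10.
106,267 Mb ÷ 8 = 13,283 MB → 13.28 GB.

13.28 GB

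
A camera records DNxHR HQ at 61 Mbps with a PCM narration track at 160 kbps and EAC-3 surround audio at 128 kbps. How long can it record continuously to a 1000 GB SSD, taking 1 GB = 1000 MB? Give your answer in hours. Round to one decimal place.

36.3 hours

Audio total: 160 + 128 = 288 kbps = 0.288 Mbps.
Total bitrate: 61 + 0.288 = 61.288 Mbps.
Capacity: 1000 GB = 8,000,000 Mb.
Recording time: 8,000,000 / 61.288 = 130,531 s ≈ 36.3 hours.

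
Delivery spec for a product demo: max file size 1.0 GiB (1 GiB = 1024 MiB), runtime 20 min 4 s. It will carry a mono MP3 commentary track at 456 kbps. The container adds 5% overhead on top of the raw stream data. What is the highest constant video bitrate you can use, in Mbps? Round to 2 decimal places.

Budget: 1.0 GiB = 8589.9 Mb.
Stream payload after overhead: 8589.9 / 1.05 = 8180.9 Mb.
20 min 4 s = 1204 s
Total bitrate budget: 8180.9 Mb / 1204 s = 6.795 Mbps.
Audio: 456 kbps = 0.456 Mbps.
Video: 6.795 − 0.456 = 6.339 Mbps.

6.34 Mbps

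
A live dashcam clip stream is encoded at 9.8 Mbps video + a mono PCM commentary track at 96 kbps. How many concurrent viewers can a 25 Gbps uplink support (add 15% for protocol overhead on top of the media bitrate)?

2196

Audio: 96 kbps = 0.096 Mbps.
Per-viewer media rate: 9.896 Mbps.
On the wire with 15% overhead: 11.380 Mbps.
25 Gbps = 25,000 Mbps; 25,000 / 11.380 = 2196.76 → 2196 viewers.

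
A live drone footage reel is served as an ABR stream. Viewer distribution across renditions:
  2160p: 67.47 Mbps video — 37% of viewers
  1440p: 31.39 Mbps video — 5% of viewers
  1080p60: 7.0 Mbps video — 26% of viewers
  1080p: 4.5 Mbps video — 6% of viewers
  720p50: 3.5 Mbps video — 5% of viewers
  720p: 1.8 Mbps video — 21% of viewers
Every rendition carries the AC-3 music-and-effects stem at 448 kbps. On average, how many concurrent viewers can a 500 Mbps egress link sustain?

16

Audio: 448 kbps = 0.448 Mbps.
Average per-viewer bitrate: 0.37×67.918 + 0.05×31.838 + 0.26×7.448 + 0.06×4.948 + 0.05×3.948 + 0.21×2.248 = 29.624 Mbps.
500 Mbps = 500.0 Mbps; 500.0 / 29.624 = 16.88 → 16.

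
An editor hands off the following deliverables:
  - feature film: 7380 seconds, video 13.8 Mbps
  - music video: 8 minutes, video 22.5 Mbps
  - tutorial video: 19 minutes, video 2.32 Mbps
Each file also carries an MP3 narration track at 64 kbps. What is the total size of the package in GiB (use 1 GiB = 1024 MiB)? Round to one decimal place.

Audio: 64 kbps = 0.064 Mbps.
feature film: 13.864 Mbps × 7380 s = 102316.3 Mb
music video: 22.564 Mbps × 480 s = 10830.7 Mb
tutorial video: 2.384 Mbps × 1140 s = 2717.8 Mb
Total: 115864.8 Mb = 14483.1 MB.
= 13.49 GiB.

13.5 GiB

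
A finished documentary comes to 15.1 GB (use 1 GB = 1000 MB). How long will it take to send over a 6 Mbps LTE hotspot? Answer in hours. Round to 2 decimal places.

5.59 hours

File: 15.1 GB = 120800.0 Mb.
At 6 Mbps: 120800.0 / 6 = 20133.3 s ≈ 5.59 hours.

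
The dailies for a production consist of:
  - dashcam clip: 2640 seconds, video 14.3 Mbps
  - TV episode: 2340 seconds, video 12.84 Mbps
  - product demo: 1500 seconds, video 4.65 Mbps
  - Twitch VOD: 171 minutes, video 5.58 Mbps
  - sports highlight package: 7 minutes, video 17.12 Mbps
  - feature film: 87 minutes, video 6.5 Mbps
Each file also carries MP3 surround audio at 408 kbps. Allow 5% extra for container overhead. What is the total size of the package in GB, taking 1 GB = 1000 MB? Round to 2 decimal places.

Audio: 408 kbps = 0.408 Mbps.
dashcam clip: 14.708 Mbps × 2640 s × 1.05 = 40770.6 Mb
TV episode: 13.248 Mbps × 2340 s × 1.05 = 32550.3 Mb
product demo: 5.058 Mbps × 1500 s × 1.05 = 7966.4 Mb
Twitch VOD: 5.988 Mbps × 10260 s × 1.05 = 64508.7 Mb
sports highlight package: 17.528 Mbps × 420 s × 1.05 = 7729.8 Mb
feature film: 6.908 Mbps × 5220 s × 1.05 = 37862.7 Mb
Total: 191388.6 Mb = 23923.6 MB.
= 23.92 GB.

23.92 GB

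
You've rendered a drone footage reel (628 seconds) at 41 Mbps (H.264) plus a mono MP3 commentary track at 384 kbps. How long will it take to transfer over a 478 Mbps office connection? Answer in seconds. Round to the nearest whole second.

Audio: 384 kbps = 0.384 Mbps.
Total bitrate: 41.384 Mbps.
File: 41.384 Mbps × 628 s = 25989.2 Mb.
At 478 Mbps: 25989.2 / 478 = 54.4 s ≈ 54.4 seconds.

54 seconds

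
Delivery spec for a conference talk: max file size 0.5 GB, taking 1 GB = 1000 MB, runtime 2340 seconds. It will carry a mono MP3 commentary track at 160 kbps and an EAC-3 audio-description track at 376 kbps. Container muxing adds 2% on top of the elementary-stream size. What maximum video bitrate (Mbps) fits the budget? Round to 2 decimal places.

1.14 Mbps

Budget: 0.5 GB = 4000.0 Mb.
Stream payload after overhead: 4000.0 / 1.02 = 3921.6 Mb.
Total bitrate budget: 3921.6 Mb / 2340 s = 1.676 Mbps.
Audio total: 160 + 376 = 536 kbps = 0.536 Mbps.
Video: 1.676 − 0.536 = 1.140 Mbps.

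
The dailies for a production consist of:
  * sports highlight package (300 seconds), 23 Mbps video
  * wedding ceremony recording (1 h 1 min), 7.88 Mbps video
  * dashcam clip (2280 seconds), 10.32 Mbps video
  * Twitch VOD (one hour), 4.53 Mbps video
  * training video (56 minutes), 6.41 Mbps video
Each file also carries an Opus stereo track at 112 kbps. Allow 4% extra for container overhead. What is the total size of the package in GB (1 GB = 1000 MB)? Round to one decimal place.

12.8 GB

Audio: 112 kbps = 0.112 Mbps.
sports highlight package: 23.112 Mbps × 300 s × 1.04 = 7210.9 Mb
wedding ceremony recording: 7.992 Mbps × 3660 s × 1.04 = 30420.7 Mb
dashcam clip: 10.432 Mbps × 2280 s × 1.04 = 24736.4 Mb
Twitch VOD: 4.642 Mbps × 3600 s × 1.04 = 17379.6 Mb
training video: 6.522 Mbps × 3360 s × 1.04 = 22790.5 Mb
Total: 102538.2 Mb = 12817.3 MB.
= 12.82 GB.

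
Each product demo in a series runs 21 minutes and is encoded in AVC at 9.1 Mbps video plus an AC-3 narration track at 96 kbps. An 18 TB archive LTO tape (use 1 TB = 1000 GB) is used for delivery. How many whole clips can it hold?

12427

21 min = 1260 s
Audio: 96 kbps = 0.096 Mbps.
Total bitrate: 9.196 Mbps.
Per item: 9.196 Mbps × 1260 s = 11,587 Mb = 1,448 MB.
Capacity: 18 TB = 144,000,000 Mb; 12427.76 items → 12427 complete.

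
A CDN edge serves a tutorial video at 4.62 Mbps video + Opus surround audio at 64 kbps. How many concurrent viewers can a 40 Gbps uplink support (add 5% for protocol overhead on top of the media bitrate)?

Audio: 64 kbps = 0.064 Mbps.
Per-viewer media rate: 4.684 Mbps.
On the wire with 5% overhead: 4.918 Mbps.
40 Gbps = 40,000 Mbps; 40,000 / 4.918 = 8133.06 → 8133 viewers.

8133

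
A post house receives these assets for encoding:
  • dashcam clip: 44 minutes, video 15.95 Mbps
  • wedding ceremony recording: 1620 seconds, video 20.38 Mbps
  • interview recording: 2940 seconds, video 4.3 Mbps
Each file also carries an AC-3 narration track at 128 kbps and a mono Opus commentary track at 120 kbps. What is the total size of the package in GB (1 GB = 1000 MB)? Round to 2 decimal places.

Audio total: 128 + 120 = 248 kbps = 0.248 Mbps.
dashcam clip: 16.198 Mbps × 2640 s = 42762.7 Mb
wedding ceremony recording: 20.628 Mbps × 1620 s = 33417.4 Mb
interview recording: 4.548 Mbps × 2940 s = 13371.1 Mb
Total: 89551.2 Mb = 11193.9 MB.
= 11.19 GB.

11.19 GB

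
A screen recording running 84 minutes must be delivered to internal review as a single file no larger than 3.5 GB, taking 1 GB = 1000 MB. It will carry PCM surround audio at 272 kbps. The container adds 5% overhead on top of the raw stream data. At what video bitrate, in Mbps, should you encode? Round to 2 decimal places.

Budget: 3.5 GB = 28000.0 Mb.
Stream payload after overhead: 28000.0 / 1.05 = 26666.7 Mb.
84 min = 5040 s
Total bitrate budget: 26666.7 Mb / 5040 s = 5.291 Mbps.
Audio: 272 kbps = 0.272 Mbps.
Video: 5.291 − 0.272 = 5.019 Mbps.

5.02 Mbps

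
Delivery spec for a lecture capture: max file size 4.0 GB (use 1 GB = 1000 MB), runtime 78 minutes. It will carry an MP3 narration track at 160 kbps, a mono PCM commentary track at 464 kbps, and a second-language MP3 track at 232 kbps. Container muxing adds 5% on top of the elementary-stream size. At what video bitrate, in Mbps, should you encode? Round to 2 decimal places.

5.66 Mbps

Budget: 4.0 GB = 32000.0 Mb.
Stream payload after overhead: 32000.0 / 1.05 = 30476.2 Mb.
78 min = 4680 s
Total bitrate budget: 30476.2 Mb / 4680 s = 6.512 Mbps.
Audio total: 160 + 464 + 232 = 856 kbps = 0.856 Mbps.
Video: 6.512 − 0.856 = 5.656 Mbps.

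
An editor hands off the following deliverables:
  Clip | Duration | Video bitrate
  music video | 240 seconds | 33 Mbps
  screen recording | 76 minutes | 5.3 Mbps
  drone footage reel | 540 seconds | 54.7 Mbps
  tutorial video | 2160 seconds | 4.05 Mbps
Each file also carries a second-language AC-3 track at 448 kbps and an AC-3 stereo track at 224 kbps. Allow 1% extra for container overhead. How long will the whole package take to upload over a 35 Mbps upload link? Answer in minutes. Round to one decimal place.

36.3 minutes

Audio total: 448 + 224 = 672 kbps = 0.672 Mbps.
music video: 33.672 Mbps × 240 s × 1.01 = 8162.1 Mb
screen recording: 5.972 Mbps × 4560 s × 1.01 = 27504.6 Mb
drone footage reel: 55.372 Mbps × 540 s × 1.01 = 30199.9 Mb
tutorial video: 4.722 Mbps × 2160 s × 1.01 = 10301.5 Mb
Total: 76168.1 Mb = 9521.0 MB.
At 35 Mbps: 76168.1 / 35 = 2176 s ≈ 36.3 minutes.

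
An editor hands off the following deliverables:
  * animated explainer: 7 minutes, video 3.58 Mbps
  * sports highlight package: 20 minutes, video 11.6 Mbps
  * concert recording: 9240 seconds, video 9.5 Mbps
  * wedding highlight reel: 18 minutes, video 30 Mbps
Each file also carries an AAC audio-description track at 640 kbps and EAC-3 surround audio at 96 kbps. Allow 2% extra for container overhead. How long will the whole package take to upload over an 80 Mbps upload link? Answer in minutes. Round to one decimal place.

Audio total: 640 + 96 = 736 kbps = 0.736 Mbps.
animated explainer: 4.316 Mbps × 420 s × 1.02 = 1849.0 Mb
sports highlight package: 12.336 Mbps × 1200 s × 1.02 = 15099.3 Mb
concert recording: 10.236 Mbps × 9240 s × 1.02 = 96472.3 Mb
wedding highlight reel: 30.736 Mbps × 1080 s × 1.02 = 33858.8 Mb
Total: 147279.3 Mb = 18409.9 MB.
At 80 Mbps: 147279.3 / 80 = 1841 s ≈ 30.7 minutes.

30.7 minutes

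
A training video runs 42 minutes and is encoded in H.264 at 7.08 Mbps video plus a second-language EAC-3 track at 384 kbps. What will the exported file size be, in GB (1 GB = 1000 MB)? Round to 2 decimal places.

2.35 GB

42 min = 2520 s
Audio: 384 kbps = 0.384 Mbps.
Total bitrate: 7.08 + 0.384 = 7.464 Mbps.
Stream data: 7.464 Mbps × 2520 s = 18809.3 Mb.
18,809 Mb ÷ 8 = 2,351 MB → 2.351 GB.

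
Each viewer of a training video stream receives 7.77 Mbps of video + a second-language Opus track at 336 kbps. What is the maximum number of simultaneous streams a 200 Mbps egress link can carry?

Audio: 336 kbps = 0.336 Mbps.
Per-viewer media rate: 8.106 Mbps.
200 Mbps = 200.0 Mbps; 200.0 / 8.106 = 24.67 → 24 viewers.

24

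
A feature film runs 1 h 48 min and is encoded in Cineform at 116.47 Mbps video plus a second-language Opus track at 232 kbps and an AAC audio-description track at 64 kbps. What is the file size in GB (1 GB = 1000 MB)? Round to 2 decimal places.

1 h 48 min = 108 min = 6480 s
Audio total: 232 + 64 = 296 kbps = 0.296 Mbps.
Total bitrate: 116.47 + 0.296 = 116.766 Mbps.
Stream data: 116.766 Mbps × 6480 s = 756643.7 Mb.
756,644 Mb ÷ 8 = 94,580 MB → 94.58 GB.

94.58 GB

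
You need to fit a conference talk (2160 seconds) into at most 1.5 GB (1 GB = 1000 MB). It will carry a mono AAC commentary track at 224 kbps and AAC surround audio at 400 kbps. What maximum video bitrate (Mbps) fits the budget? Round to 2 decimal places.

Budget: 1.5 GB = 12000.0 Mb.
Total bitrate budget: 12000.0 Mb / 2160 s = 5.556 Mbps.
Audio total: 224 + 400 = 624 kbps = 0.624 Mbps.
Video: 5.556 − 0.624 = 4.932 Mbps.

4.93 Mbps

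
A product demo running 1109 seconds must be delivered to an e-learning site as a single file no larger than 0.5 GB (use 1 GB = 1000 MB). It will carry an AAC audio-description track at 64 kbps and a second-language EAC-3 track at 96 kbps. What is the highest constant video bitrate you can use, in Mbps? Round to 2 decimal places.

Budget: 0.5 GB = 4000.0 Mb.
Total bitrate budget: 4000.0 Mb / 1109 s = 3.607 Mbps.
Audio total: 64 + 96 = 160 kbps = 0.160 Mbps.
Video: 3.607 − 0.160 = 3.447 Mbps.

3.45 Mbps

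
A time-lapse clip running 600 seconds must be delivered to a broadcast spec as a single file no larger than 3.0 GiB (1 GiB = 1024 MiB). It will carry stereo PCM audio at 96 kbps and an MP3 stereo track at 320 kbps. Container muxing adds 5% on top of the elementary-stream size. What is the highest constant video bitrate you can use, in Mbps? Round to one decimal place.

Budget: 3.0 GiB = 25769.8 Mb.
Stream payload after overhead: 25769.8 / 1.05 = 24542.7 Mb.
Total bitrate budget: 24542.7 Mb / 600 s = 40.904 Mbps.
Audio total: 96 + 320 = 416 kbps = 0.416 Mbps.
Video: 40.904 − 0.416 = 40.488 Mbps.

40.5 Mbps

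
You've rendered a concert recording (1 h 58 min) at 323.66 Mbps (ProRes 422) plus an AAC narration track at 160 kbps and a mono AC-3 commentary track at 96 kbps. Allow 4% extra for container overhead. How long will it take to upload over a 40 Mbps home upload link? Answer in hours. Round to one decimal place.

16.6 hours

1 h 58 min = 118 min = 7080 s
Audio total: 160 + 96 = 256 kbps = 0.256 Mbps.
Total bitrate: 323.916 Mbps.
File: 323.916 Mbps × 7080 s = 2293325.3 Mb.
With 4% container overhead: ×1.04. → 2385058.3 Mb.
At 40 Mbps: 2385058.3 / 40 = 59626.5 s ≈ 16.6 hours.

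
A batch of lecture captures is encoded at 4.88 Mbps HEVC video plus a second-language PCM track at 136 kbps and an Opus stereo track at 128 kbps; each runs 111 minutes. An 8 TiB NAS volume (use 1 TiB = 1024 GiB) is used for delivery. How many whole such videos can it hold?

111 min = 6660 s
Audio total: 136 + 128 = 264 kbps = 0.264 Mbps.
Total bitrate: 5.144 Mbps.
Per item: 5.144 Mbps × 6660 s = 34,259 Mb = 4,282 MB.
Capacity: 8 TiB = 70,368,744 Mb; 2054.02 items → 2054 complete.

2054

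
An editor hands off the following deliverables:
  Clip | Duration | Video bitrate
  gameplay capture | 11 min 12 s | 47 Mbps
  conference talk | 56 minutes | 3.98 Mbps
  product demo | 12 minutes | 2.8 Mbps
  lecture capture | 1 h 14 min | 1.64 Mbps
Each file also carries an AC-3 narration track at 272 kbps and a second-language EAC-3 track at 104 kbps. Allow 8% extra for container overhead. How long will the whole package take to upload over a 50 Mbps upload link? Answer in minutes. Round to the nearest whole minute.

Audio total: 272 + 104 = 376 kbps = 0.376 Mbps.
gameplay capture: 47.376 Mbps × 672 s × 1.08 = 34383.6 Mb
conference talk: 4.356 Mbps × 3360 s × 1.08 = 15807.1 Mb
product demo: 3.176 Mbps × 720 s × 1.08 = 2469.7 Mb
lecture capture: 2.016 Mbps × 4440 s × 1.08 = 9667.1 Mb
Total: 62327.4 Mb = 7790.9 MB.
At 50 Mbps: 62327.4 / 50 = 1247 s ≈ 20.8 minutes.

21 minutes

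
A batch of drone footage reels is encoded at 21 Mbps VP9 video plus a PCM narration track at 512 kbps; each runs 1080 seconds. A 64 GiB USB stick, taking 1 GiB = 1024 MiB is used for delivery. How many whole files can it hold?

Audio: 512 kbps = 0.512 Mbps.
Total bitrate: 21.512 Mbps.
Per item: 21.512 Mbps × 1080 s = 23,233 Mb = 2,904 MB.
Capacity: 64 GiB = 549,756 Mb; 23.66 items → 23 complete.

23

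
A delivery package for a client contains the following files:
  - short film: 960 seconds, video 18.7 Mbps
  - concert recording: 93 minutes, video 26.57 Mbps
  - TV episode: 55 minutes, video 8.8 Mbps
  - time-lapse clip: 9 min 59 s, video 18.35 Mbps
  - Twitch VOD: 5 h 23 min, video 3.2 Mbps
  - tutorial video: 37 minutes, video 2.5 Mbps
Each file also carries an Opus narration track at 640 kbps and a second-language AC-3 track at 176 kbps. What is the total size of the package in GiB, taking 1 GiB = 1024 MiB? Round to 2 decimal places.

34.92 GiB

Audio total: 640 + 176 = 816 kbps = 0.816 Mbps.
short film: 19.516 Mbps × 960 s = 18735.4 Mb
concert recording: 27.386 Mbps × 5580 s = 152813.9 Mb
TV episode: 9.616 Mbps × 3300 s = 31732.8 Mb
time-lapse clip: 19.166 Mbps × 599 s = 11480.4 Mb
Twitch VOD: 4.016 Mbps × 19380 s = 77830.1 Mb
tutorial video: 3.316 Mbps × 2220 s = 7361.5 Mb
Total: 299954.1 Mb = 37494.3 MB.
= 34.92 GiB.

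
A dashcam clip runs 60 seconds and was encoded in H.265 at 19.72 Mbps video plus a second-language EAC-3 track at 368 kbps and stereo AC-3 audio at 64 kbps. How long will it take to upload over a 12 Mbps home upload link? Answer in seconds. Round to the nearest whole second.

Audio total: 368 + 64 = 432 kbps = 0.432 Mbps.
Total bitrate: 20.152 Mbps.
File: 20.152 Mbps × 60 s = 1209.1 Mb.
At 12 Mbps: 1209.1 / 12 = 100.8 s ≈ 101 seconds.

101 seconds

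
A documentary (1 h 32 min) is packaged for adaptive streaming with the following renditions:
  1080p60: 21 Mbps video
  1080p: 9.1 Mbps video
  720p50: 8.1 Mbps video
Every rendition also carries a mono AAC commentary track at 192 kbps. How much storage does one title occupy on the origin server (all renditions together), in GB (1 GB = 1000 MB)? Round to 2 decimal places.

1 h 32 min = 92 min = 5520 s
Audio: 192 kbps = 0.192 Mbps.
Sum of rendition bitrates: (21+0.192) + (9.1+0.192) + (8.1+0.192) = 38.776 Mbps.
× 5520 s = 214,044 Mb = 26,755 MB = 26.76 GB.

26.76 GB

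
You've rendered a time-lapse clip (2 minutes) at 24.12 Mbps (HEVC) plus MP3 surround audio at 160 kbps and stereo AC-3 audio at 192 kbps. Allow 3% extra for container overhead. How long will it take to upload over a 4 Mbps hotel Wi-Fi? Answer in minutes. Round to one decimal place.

12.6 minutes

2 min = 120 s
Audio total: 160 + 192 = 352 kbps = 0.352 Mbps.
Total bitrate: 24.472 Mbps.
File: 24.472 Mbps × 120 s = 2936.6 Mb.
With 3% container overhead: ×1.03. → 3024.7 Mb.
At 4 Mbps: 3024.7 / 4 = 756.2 s ≈ 12.6 minutes.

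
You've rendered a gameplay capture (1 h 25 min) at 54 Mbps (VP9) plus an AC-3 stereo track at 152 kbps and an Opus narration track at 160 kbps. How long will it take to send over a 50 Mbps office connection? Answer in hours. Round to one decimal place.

1 h 25 min = 85 min = 5100 s
Audio total: 152 + 160 = 312 kbps = 0.312 Mbps.
Total bitrate: 54.312 Mbps.
File: 54.312 Mbps × 5100 s = 276991.2 Mb.
At 50 Mbps: 276991.2 / 50 = 5539.8 s ≈ 1.54 hours.

1.5 hours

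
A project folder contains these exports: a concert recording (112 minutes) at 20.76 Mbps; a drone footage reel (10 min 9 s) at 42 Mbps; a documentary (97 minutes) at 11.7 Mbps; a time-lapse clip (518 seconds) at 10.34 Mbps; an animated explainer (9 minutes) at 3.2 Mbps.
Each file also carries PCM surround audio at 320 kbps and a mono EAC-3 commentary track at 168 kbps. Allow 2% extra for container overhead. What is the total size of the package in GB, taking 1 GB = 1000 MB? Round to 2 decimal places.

31.52 GB

Audio total: 320 + 168 = 488 kbps = 0.488 Mbps.
concert recording: 21.248 Mbps × 6720 s × 1.02 = 145642.3 Mb
drone footage reel: 42.488 Mbps × 609 s × 1.02 = 26392.7 Mb
documentary: 12.188 Mbps × 5820 s × 1.02 = 72352.8 Mb
time-lapse clip: 10.828 Mbps × 518 s × 1.02 = 5721.1 Mb
animated explainer: 3.688 Mbps × 540 s × 1.02 = 2031.4 Mb
Total: 252140.3 Mb = 31517.5 MB.
= 31.52 GB.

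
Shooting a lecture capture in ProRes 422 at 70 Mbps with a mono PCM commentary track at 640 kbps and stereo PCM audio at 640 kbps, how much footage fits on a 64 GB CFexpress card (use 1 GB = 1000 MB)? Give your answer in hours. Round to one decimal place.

2.0 hours

Audio total: 640 + 640 = 1280 kbps = 1.280 Mbps.
Total bitrate: 70 + 1.280 = 71.280 Mbps.
Capacity: 64 GB = 512,000 Mb.
Recording time: 512,000 / 71.280 = 7,183 s ≈ 2.00 hours.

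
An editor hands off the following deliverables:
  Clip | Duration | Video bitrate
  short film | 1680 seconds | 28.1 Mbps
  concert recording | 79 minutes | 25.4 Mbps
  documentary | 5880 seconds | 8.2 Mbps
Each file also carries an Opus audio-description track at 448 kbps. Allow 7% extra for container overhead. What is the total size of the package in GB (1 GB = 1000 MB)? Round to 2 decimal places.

29.60 GB

Audio: 448 kbps = 0.448 Mbps.
short film: 28.548 Mbps × 1680 s × 1.07 = 51317.9 Mb
concert recording: 25.848 Mbps × 4740 s × 1.07 = 131095.9 Mb
documentary: 8.648 Mbps × 5880 s × 1.07 = 54409.8 Mb
Total: 236823.5 Mb = 29602.9 MB.
= 29.60 GB.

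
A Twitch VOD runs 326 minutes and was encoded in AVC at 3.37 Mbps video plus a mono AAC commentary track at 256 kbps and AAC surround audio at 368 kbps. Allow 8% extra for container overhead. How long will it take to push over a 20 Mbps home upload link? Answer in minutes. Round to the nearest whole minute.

326 min = 19560 s
Audio total: 256 + 368 = 624 kbps = 0.624 Mbps.
Total bitrate: 3.994 Mbps.
File: 3.994 Mbps × 19560 s = 78122.6 Mb.
With 8% container overhead: ×1.08. → 84372.5 Mb.
At 20 Mbps: 84372.5 / 20 = 4218.6 s ≈ 70.3 minutes.

70 minutes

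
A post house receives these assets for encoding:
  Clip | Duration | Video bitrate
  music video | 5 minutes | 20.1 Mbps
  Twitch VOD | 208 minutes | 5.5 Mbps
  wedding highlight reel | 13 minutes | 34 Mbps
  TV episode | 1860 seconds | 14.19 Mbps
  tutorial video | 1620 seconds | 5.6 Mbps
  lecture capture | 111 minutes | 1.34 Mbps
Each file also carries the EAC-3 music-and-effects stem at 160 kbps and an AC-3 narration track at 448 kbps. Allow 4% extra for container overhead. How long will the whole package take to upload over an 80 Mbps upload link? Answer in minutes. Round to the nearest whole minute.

Audio total: 160 + 448 = 608 kbps = 0.608 Mbps.
music video: 20.708 Mbps × 300 s × 1.04 = 6460.9 Mb
Twitch VOD: 6.108 Mbps × 12480 s × 1.04 = 79277.0 Mb
wedding highlight reel: 34.608 Mbps × 780 s × 1.04 = 28074.0 Mb
TV episode: 14.798 Mbps × 1860 s × 1.04 = 28625.3 Mb
tutorial video: 6.208 Mbps × 1620 s × 1.04 = 10459.2 Mb
lecture capture: 1.948 Mbps × 6660 s × 1.04 = 13492.6 Mb
Total: 166389.0 Mb = 20798.6 MB.
At 80 Mbps: 166389.0 / 80 = 2080 s ≈ 34.7 minutes.

35 minutes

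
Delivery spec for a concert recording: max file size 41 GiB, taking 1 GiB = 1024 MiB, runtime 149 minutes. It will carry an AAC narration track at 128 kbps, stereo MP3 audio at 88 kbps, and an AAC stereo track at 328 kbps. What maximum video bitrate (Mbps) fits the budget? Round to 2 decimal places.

Budget: 41 GiB = 352187.3 Mb.
149 min = 8940 s
Total bitrate budget: 352187.3 Mb / 8940 s = 39.395 Mbps.
Audio total: 128 + 88 + 328 = 544 kbps = 0.544 Mbps.
Video: 39.395 − 0.544 = 38.851 Mbps.

38.85 Mbps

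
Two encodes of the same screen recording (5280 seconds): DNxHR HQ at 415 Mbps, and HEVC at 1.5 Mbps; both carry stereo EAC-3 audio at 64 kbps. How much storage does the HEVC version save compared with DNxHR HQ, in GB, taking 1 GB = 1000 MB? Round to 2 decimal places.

272.91 GB

Audio: 64 kbps = 0.064 Mbps.
DNxHR HQ: 415.064 Mbps × 5280 s = 2191537.9 Mb = 273.942 GB.
HEVC: 1.564 Mbps × 5280 s = 8257.9 Mb = 1.032 GB.
Saving: 273.942 − 1.032 = 272.910 GB.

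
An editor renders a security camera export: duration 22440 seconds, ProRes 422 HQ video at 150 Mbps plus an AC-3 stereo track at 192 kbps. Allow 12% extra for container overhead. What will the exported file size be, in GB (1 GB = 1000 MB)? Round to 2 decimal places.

Audio: 192 kbps = 0.192 Mbps.
Total bitrate: 150 + 0.192 = 150.192 Mbps.
Stream data: 150.192 Mbps × 22440 s = 3370308.5 Mb.
With 12% container overhead: ×1.12.
3,774,745 Mb ÷ 8 = 471,843 MB → 471.8 GB.

471.84 GB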